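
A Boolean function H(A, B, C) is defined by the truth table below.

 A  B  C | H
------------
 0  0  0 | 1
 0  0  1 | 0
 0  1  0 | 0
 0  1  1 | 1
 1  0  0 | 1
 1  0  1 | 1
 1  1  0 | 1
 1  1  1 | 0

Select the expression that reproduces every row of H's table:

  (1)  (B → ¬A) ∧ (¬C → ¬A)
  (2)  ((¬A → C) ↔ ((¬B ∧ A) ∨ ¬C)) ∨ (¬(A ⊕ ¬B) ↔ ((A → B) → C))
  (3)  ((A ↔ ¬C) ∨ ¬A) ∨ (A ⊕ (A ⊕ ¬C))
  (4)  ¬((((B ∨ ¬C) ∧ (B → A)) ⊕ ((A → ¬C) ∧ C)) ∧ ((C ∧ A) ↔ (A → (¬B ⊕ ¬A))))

2

(1) disagrees with H on (0,0,1) (formula → 1, table → 0); rule it out.
(3) disagrees with H on (0,0,1) (formula → 1, table → 0); rule it out.
(4) disagrees with H on (0,0,1) (formula → 1, table → 0); rule it out.
That leaves (2). Evaluating it on every row reproduces the table of H exactly.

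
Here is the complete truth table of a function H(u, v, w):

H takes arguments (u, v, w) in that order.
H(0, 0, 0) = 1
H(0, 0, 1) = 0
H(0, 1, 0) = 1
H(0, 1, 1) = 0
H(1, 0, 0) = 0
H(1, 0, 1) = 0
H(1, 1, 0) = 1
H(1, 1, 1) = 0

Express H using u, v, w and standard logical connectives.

Collect the rows where H=1 — (0,0,0), (0,1,0), (1,1,0) — and write one minterm per row: ¬u·¬v·¬w, ¬u·v·¬w, u·v·¬w. Their union (logical OR) reproduces the table exactly.

H(u, v, w) = (((u' · v') · w') + ((u' · v) · w')) + ((u · v) · w')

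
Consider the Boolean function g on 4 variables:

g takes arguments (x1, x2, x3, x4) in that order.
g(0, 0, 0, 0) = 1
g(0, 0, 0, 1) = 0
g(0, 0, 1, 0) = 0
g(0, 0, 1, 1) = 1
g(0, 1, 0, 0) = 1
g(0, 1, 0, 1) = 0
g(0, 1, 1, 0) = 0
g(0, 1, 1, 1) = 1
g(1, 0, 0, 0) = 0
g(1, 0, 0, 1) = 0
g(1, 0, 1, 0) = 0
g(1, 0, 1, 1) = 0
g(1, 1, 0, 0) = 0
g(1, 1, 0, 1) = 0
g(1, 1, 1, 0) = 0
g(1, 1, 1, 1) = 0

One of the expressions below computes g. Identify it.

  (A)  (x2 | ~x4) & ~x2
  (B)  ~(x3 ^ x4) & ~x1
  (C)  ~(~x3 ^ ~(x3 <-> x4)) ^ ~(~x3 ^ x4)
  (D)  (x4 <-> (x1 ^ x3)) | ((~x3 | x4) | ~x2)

(A) fails at (0,0,1,0): the formula yields 1, g is 0.
(C) fails at (0,0,0,0): the formula yields 0, g is 1.
(D) fails at (0,0,0,1): the formula yields 1, g is 0.
That leaves (B). Evaluating it on every row reproduces the table of g exactly.

B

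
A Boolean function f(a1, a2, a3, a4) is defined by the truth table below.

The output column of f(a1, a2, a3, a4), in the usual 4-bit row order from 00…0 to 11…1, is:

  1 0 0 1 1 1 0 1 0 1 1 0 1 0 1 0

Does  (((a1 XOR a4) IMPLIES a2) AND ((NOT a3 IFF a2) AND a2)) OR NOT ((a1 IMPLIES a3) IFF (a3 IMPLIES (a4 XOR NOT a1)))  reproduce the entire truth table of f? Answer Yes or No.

No

Test each input against both f and the formula:
  a1=0, a2=0, a3=0, a4=0: formula gives 0, but f = 1 ✗
Row (0,0,0,0) is a counterexample, so the formula is not equivalent to f.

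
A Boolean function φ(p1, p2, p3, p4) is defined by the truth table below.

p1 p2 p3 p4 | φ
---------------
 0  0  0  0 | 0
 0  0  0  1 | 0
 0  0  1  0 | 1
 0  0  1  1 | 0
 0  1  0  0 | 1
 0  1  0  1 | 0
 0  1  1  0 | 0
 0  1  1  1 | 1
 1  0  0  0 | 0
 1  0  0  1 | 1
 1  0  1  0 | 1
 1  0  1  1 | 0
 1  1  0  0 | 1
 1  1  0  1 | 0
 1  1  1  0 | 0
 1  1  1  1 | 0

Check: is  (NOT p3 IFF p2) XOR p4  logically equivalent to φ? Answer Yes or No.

No

Check the formula against φ row by row:
  p1=0, p2=0, p3=0, p4=0: formula gives 0, φ = 0 ✓
  p1=0, p2=0, p3=0, p4=1: formula gives 1, but φ = 0 ✗
A single disagreement suffices: at (0,0,0,1) they differ, so the formula does not compute φ.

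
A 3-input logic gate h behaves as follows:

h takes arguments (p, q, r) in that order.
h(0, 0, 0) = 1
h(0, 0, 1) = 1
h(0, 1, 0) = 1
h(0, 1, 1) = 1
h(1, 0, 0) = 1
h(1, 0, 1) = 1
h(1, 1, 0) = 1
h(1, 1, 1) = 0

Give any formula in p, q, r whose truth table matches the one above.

h(p, q, r) = ~((p & q) & r)

The output is 0 only when every input is 1 — NAND of all inputs.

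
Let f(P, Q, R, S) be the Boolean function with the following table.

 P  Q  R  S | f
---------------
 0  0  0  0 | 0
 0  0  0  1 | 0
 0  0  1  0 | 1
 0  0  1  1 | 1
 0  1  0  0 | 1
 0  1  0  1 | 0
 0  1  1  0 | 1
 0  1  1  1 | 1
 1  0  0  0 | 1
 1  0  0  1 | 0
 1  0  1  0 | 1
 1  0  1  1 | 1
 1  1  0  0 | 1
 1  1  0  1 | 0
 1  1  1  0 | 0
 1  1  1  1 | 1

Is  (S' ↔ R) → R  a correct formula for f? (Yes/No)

No

Check the formula against f row by row:
  P=0, Q=0, R=0, S=0: formula gives 1, but f = 0 ✗
Row (0,0,0,0) is a counterexample, so the formula is not equivalent to f.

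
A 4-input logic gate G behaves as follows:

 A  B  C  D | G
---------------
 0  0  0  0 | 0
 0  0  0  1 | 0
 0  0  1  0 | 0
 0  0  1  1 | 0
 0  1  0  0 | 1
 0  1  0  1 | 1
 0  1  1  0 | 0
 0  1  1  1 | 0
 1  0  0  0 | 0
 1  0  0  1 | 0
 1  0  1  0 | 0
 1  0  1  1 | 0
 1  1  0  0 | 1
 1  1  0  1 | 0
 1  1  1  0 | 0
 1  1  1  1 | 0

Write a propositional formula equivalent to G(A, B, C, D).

The 1-rows are (0,1,0,0), (0,1,0,1), (1,1,0,0). Each contributes one minterm — ¬A·B·¬C·¬D; ¬A·B·¬C·D; A·B·¬C·¬D — and their disjunction is a sum-of-products form of G.

G(A, B, C, D) = ((((¬A ∧ B) ∧ ¬C) ∧ ¬D) ∨ (((¬A ∧ B) ∧ ¬C) ∧ D)) ∨ (((A ∧ B) ∧ ¬C) ∧ ¬D)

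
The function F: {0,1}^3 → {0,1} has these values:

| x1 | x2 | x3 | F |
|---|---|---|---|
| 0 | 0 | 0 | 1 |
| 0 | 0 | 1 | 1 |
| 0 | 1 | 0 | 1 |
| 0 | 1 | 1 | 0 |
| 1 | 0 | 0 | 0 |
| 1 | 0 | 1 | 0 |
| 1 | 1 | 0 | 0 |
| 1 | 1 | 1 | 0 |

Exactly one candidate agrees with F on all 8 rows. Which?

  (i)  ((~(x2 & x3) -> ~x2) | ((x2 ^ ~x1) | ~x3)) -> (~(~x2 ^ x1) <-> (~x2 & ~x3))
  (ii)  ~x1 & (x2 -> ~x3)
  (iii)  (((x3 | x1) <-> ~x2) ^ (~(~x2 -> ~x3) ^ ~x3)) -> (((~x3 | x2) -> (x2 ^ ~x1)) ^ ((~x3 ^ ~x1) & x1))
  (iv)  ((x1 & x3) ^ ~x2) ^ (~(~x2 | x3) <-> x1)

ii

(i) disagrees with F on (0,0,0) (formula → 0, table → 1); rule it out.
(iii) disagrees with F on (0,1,1) (formula → 1, table → 0); rule it out.
(iv) disagrees with F on (0,0,0) (formula → 0, table → 1); rule it out.
(ii) is the remaining candidate, and it agrees with F on all 8 inputs.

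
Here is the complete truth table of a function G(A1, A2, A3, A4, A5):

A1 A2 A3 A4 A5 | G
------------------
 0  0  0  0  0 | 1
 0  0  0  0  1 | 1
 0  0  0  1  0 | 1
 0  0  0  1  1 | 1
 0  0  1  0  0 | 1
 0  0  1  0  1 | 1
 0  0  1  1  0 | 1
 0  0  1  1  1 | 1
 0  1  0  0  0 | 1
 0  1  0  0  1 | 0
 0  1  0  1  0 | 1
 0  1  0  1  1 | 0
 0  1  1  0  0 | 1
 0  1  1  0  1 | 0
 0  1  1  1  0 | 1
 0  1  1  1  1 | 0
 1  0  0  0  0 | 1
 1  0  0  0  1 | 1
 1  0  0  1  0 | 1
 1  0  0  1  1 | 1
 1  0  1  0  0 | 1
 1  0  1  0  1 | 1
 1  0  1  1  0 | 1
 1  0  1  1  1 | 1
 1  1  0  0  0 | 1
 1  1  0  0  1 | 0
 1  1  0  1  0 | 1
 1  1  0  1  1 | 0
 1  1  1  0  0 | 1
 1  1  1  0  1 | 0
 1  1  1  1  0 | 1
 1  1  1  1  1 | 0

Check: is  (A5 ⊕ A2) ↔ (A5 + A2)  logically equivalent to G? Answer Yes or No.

Yes

Evaluate (A5 ⊕ A2) ↔ (A5 + A2) on each row and compare to G:
  A1=0, A2=0, A3=0, A4=0, A5=0: formula gives 1, G = 1 ✓
  A1=0, A2=0, A3=0, A4=0, A5=1: formula gives 1, G = 1 ✓
  A1=0, A2=0, A3=0, A4=1, A5=0: formula gives 1, G = 1 ✓
  A1=0, A2=0, A3=0, A4=1, A5=1: formula gives 1, G = 1 ✓
  …and likewise for the remaining 28 rows.
No disagreement on any input; they are logically equivalent.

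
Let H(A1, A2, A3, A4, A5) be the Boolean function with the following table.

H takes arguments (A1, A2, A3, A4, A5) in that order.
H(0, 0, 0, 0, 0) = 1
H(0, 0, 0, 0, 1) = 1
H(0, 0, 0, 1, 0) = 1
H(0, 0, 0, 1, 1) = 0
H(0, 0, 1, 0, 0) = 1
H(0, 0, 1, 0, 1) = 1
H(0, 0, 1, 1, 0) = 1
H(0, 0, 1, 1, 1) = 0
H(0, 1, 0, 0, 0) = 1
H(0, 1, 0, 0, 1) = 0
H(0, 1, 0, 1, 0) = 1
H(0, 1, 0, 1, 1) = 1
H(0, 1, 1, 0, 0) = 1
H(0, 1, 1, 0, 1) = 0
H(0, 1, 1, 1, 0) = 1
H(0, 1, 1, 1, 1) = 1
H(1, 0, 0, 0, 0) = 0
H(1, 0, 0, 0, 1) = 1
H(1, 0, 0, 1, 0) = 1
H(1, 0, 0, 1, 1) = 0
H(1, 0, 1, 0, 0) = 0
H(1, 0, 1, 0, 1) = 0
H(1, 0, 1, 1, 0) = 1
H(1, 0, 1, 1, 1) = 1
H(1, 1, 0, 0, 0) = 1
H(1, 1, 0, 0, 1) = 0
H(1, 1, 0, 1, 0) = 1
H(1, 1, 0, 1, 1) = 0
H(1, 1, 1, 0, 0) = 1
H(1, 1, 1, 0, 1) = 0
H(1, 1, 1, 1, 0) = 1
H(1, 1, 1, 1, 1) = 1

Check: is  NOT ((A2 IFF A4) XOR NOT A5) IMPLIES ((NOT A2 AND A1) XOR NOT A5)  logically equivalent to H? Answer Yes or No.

No

Test each input against both H and the formula:
  A1=0, A2=0, A3=0, A4=0, A5=0: formula gives 1, H = 1 ✓
  A1=0, A2=0, A3=0, A4=0, A5=1: formula gives 1, H = 1 ✓
  A1=0, A2=0, A3=0, A4=1, A5=0: formula gives 1, H = 1 ✓
  A1=0, A2=0, A3=0, A4=1, A5=1: formula gives 0, H = 0 ✓
  …
  A1=1, A2=0, A3=0, A4=1, A5=1: formula gives 1, but H = 0 ✗
Since they disagree at (1,0,0,1,1), the expression is not a correct formula for H.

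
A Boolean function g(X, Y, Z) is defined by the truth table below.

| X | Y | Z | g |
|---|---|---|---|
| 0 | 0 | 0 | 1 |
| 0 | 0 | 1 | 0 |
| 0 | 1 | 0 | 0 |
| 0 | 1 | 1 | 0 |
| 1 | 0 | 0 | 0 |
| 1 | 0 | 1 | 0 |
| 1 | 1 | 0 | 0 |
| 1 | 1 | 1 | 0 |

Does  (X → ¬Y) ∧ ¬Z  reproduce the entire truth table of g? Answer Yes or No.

Check the formula against g row by row:
  X=0, Y=0, Z=0: formula gives 1, g = 1 ✓
  X=0, Y=0, Z=1: formula gives 0, g = 0 ✓
  X=0, Y=1, Z=0: formula gives 1, but g = 0 ✗
Row (0,1,0) is a counterexample, so the formula is not equivalent to g.

No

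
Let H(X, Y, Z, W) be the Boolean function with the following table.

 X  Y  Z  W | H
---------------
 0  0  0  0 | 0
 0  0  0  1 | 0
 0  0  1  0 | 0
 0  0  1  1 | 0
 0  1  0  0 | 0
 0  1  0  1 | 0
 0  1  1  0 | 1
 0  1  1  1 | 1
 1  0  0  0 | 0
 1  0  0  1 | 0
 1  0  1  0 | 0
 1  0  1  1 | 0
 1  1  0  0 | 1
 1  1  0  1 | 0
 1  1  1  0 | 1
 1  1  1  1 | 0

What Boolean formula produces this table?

The 1-rows are (0,1,1,0), (0,1,1,1), (1,1,0,0), (1,1,1,0). Each contributes one minterm — ¬X·Y·Z·¬W; ¬X·Y·Z·W; X·Y·¬Z·¬W; X·Y·Z·¬W — and their disjunction is a sum-of-products form of H.

H(X, Y, Z, W) = (((((not X and Y) and Z) and not W) or (((not X and Y) and Z) and W)) or (((X and Y) and not Z) and not W)) or (((X and Y) and Z) and not W)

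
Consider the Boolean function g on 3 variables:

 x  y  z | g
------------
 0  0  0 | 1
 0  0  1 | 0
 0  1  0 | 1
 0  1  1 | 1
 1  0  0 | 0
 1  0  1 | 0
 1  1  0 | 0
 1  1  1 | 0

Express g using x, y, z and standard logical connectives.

g(x, y, z) = (((not x and not y) and not z) or ((not x and y) and not z)) or ((not x and y) and z)

The 1-rows are (0,0,0), (0,1,0), (0,1,1). Each contributes one minterm — ¬x·¬y·¬z; ¬x·y·¬z; ¬x·y·z — and their disjunction is a sum-of-products form of g.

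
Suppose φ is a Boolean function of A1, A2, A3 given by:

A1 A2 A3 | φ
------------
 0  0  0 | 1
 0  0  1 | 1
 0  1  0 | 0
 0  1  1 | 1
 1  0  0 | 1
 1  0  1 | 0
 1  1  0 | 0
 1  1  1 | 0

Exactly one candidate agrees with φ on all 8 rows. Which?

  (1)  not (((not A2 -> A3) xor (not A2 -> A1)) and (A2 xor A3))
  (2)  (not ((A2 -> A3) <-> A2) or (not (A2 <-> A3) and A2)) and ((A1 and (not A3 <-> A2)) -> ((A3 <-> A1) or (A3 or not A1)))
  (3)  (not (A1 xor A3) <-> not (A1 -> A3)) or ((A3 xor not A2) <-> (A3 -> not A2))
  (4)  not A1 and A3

(1) disagrees with φ on (0,0,1) (formula → 0, table → 1); rule it out.
(2) disagrees with φ on (0,1,0) (formula → 1, table → 0); rule it out.
(4) disagrees with φ on (0,0,0) (formula → 0, table → 1); rule it out.
(3) is the remaining candidate, and it agrees with φ on all 8 inputs.

3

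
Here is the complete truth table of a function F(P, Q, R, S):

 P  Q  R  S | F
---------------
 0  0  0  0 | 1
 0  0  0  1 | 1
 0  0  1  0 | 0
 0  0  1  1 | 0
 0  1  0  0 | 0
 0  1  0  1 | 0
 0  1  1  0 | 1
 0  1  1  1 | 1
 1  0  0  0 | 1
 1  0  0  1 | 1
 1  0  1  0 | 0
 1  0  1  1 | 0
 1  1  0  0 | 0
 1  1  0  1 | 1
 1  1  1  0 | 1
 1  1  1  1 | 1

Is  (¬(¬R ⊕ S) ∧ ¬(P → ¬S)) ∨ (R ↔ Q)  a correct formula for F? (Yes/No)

Evaluate (¬(¬R ⊕ S) ∧ ¬(P → ¬S)) ∨ (R ↔ Q) on each row and compare to F:
  P=0, Q=0, R=0, S=0: formula gives 1, F = 1 ✓
  P=0, Q=0, R=0, S=1: formula gives 1, F = 1 ✓
  P=0, Q=0, R=1, S=0: formula gives 0, F = 0 ✓
  P=0, Q=0, R=1, S=1: formula gives 0, F = 0 ✓
  …and likewise for the remaining 12 rows.
All 16 rows match — the expression computes F exactly.

Yes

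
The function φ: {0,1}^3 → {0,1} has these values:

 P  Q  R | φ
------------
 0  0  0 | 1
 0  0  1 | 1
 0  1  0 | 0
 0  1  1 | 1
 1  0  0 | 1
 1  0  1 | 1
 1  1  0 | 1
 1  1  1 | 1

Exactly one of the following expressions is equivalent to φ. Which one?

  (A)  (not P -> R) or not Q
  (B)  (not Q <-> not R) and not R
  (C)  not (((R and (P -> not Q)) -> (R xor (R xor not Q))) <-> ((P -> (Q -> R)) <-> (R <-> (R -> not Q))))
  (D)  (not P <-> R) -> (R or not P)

(B) disagrees with φ on (0,0,1) (formula → 0, table → 1); rule it out.
(C) disagrees with φ on (0,0,1) (formula → 0, table → 1); rule it out.
(D) disagrees with φ on (0,1,0) (formula → 1, table → 0); rule it out.
Only (A) survives; checking it on all 8 rows confirms it matches φ.

A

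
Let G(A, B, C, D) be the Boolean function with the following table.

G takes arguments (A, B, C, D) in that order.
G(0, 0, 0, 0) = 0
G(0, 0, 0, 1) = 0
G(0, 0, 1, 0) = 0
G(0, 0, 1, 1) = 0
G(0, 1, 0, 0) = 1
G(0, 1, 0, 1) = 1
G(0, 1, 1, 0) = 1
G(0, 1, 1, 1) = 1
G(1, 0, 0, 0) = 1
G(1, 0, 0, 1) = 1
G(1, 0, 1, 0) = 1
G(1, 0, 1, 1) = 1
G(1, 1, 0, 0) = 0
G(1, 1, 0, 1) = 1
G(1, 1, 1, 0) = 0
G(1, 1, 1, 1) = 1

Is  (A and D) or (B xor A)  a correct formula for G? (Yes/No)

Yes

Check the formula against G row by row:
  A=0, B=0, C=0, D=0: formula gives 0, G = 0 ✓
  A=0, B=0, C=0, D=1: formula gives 0, G = 0 ✓
  A=0, B=0, C=1, D=0: formula gives 0, G = 0 ✓
  A=0, B=0, C=1, D=1: formula gives 0, G = 0 ✓
  …and likewise for the remaining 12 rows.
Every row agrees, so the formula is equivalent.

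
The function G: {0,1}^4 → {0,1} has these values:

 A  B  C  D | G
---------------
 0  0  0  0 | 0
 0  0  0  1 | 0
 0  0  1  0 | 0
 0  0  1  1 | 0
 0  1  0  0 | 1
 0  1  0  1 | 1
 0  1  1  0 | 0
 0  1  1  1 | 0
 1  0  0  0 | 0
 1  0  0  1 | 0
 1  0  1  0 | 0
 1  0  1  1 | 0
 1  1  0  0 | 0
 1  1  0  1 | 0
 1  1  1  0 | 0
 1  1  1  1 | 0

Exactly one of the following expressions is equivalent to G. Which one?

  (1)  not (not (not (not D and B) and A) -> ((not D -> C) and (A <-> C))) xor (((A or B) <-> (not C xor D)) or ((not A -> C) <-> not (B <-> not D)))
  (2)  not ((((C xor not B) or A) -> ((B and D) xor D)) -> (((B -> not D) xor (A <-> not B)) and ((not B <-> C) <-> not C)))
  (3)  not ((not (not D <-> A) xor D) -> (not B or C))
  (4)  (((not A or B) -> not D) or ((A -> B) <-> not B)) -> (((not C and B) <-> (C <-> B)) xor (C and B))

(1) fails at (0,0,0,0): the formula yields 1, G is 0.
(2) fails at (0,0,0,1): the formula yields 1, G is 0.
(4) fails at (0,0,1,0): the formula yields 1, G is 0.
(3) is the remaining candidate, and it agrees with G on all 16 inputs.

3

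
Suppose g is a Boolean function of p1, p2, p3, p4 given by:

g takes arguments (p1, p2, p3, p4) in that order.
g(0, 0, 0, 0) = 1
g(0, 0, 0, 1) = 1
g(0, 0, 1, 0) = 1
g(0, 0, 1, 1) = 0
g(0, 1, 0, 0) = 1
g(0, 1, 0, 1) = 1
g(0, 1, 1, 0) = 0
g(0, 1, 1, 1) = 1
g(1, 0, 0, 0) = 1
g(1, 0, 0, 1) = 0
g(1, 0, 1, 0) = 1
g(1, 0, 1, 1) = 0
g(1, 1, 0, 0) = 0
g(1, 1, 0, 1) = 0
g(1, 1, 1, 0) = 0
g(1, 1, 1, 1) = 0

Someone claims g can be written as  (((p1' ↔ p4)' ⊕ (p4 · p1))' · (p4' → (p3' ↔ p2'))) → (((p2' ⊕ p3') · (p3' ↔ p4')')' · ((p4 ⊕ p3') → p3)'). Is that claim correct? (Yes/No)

No

Evaluate (((p1' ↔ p4)' ⊕ (p4 · p1))' · (p4' → (p3' ↔ p2'))) → (((p2' ⊕ p3') · (p3' ↔ p4')')' · ((p4 ⊕ p3') → p3)') on each row and compare to g:
  p1=0, p2=0, p3=0, p4=0: formula gives 1, g = 1 ✓
  p1=0, p2=0, p3=0, p4=1: formula gives 0, but g = 1 ✗
A single disagreement suffices: at (0,0,0,1) they differ, so the formula does not compute g.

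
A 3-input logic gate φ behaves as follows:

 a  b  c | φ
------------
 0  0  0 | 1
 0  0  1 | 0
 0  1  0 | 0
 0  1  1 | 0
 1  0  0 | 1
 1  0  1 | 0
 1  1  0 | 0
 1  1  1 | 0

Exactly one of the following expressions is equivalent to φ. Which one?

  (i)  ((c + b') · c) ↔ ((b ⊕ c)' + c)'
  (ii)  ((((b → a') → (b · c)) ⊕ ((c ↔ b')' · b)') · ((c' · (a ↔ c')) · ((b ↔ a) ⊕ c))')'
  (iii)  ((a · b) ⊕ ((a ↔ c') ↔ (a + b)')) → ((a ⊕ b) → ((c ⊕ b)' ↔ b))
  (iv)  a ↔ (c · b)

(ii) fails at (0,0,0): the formula yields 0, φ is 1.
(iii) fails at (0,0,1): the formula yields 1, φ is 0.
(iv) fails at (0,0,1): the formula yields 1, φ is 0.
Only (i) survives; checking it on all 8 rows confirms it matches φ.

i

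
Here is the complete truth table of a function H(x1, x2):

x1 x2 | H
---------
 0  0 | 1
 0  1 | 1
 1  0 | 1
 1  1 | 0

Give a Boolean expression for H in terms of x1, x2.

H(x1, x2) = (x1 · x2)'

The output is 0 only when every input is 1 — NAND of all inputs.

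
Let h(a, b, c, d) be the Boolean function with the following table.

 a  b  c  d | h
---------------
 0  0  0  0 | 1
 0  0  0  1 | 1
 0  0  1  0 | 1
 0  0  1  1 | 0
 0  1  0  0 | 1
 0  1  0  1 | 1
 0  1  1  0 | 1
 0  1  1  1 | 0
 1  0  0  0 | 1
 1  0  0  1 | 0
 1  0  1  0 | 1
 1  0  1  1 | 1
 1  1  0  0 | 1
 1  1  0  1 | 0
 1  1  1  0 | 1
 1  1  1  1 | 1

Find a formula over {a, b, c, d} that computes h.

h(a, b, c, d) = ¬((((((¬a ∧ ¬b) ∧ c) ∧ d) ∨ (((¬a ∧ b) ∧ c) ∧ d)) ∨ (((a ∧ ¬b) ∧ ¬c) ∧ d)) ∨ (((a ∧ b) ∧ ¬c) ∧ d))

The 0-rows are (0,0,1,1), (0,1,1,1), (1,0,0,1), (1,1,0,1). Take each as a conjunction (¬a·¬b·c·d, ¬a·b·c·d, a·¬b·¬c·d, a·b·¬c·d), form their disjunction, and complement — that gives a formula that is 1 everywhere h is.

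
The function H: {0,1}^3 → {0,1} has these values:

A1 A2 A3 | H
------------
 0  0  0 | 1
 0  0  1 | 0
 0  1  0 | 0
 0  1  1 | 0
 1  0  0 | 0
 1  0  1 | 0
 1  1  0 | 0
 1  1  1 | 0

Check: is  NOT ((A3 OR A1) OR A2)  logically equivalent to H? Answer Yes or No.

Yes

Check the formula against H row by row:
  A1=0, A2=0, A3=0: formula gives 1, H = 1 ✓
  A1=0, A2=0, A3=1: formula gives 0, H = 0 ✓
  A1=0, A2=1, A3=0: formula gives 0, H = 0 ✓
  A1=0, A2=1, A3=1: formula gives 0, H = 0 ✓
  A1=1, A2=0, A3=0: formula gives 0, H = 0 ✓
  … (the remaining 3 rows also agree.)
Every row agrees, so the formula is equivalent.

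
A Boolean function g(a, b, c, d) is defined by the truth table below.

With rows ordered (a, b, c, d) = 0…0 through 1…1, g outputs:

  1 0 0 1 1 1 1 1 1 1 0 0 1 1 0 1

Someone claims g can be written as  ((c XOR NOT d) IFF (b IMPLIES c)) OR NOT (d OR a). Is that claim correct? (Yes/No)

No

Check the formula against g row by row:
  a=0, b=0, c=0, d=0: formula gives 1, g = 1 ✓
  a=0, b=0, c=0, d=1: formula gives 0, g = 0 ✓
  a=0, b=0, c=1, d=0: formula gives 1, but g = 0 ✗
A single disagreement suffices: at (0,0,1,0) they differ, so the formula does not compute g.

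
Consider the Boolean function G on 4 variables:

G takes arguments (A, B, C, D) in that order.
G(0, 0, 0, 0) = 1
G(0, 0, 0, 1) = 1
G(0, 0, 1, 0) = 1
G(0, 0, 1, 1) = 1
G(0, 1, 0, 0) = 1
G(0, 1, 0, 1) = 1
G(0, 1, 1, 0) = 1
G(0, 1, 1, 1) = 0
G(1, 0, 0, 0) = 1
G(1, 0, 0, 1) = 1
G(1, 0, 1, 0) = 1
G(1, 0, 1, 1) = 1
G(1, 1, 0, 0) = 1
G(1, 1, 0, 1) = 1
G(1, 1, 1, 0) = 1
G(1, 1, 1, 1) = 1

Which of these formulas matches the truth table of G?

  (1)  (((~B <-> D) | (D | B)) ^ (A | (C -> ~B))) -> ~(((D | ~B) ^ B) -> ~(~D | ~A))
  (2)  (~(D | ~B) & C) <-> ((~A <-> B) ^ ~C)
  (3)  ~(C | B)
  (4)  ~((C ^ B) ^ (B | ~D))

1

(2): at (0,0,0,0) it gives 0, but G = 1 — eliminated.
(3): at (0,0,1,0) it gives 0, but G = 1 — eliminated.
(4): at (0,0,0,0) it gives 0, but G = 1 — eliminated.
(1) is the remaining candidate, and it agrees with G on all 16 inputs.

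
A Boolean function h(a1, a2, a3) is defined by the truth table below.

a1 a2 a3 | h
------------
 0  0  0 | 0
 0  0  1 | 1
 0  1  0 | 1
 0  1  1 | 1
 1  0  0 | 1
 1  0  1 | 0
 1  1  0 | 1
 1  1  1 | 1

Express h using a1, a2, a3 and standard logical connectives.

h is 0 on only 2 rows — (0,0,0), (1,0,1). Writing each as a minterm (¬a1·¬a2·¬a3, a1·¬a2·a3) and OR-ing them characterizes exactly where h=0, so h is the negation of that disjunction.

h(a1, a2, a3) = ¬(((¬a1 ∧ ¬a2) ∧ ¬a3) ∨ ((a1 ∧ ¬a2) ∧ a3))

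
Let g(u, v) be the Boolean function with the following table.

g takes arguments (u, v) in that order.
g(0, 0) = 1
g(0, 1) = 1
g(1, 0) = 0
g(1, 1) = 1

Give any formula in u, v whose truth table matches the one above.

g(u, v) = u IMPLIES v

This is u → v (false only at 1,0).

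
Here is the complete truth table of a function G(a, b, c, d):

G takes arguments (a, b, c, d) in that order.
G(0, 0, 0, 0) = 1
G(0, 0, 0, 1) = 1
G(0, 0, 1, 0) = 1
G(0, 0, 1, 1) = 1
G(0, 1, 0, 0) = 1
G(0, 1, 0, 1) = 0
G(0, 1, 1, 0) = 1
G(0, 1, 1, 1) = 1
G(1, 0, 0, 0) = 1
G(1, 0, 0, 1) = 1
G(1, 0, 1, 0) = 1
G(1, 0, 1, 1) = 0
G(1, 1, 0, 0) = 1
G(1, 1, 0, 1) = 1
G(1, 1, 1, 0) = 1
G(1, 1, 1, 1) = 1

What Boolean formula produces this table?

G(a, b, c, d) = not ((((not a and b) and not c) and d) or (((a and not b) and c) and d))

There are just 2 zero rows: (0,1,0,1), (1,0,1,1). Their minterms are ¬a·b·¬c·d, a·¬b·c·d; the OR of those covers precisely the 0-outputs, and negating it yields G.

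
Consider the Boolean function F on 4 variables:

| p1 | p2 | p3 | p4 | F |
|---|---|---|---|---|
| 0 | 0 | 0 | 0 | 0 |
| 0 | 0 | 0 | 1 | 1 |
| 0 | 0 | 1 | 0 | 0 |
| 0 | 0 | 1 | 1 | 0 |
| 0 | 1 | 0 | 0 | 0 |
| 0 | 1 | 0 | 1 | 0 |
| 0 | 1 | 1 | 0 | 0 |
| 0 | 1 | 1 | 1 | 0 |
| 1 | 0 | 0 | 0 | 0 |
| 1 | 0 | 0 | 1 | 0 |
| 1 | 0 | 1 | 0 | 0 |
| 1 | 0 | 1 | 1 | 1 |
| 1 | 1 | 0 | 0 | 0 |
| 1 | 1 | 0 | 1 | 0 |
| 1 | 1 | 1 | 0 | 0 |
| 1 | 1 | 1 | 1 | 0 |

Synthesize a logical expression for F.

F(p1, p2, p3, p4) = (((p1' · p2') · p3') · p4) + (((p1 · p2') · p3) · p4)

F=1 on 2 inputs: (0,0,0,1), (1,0,1,1). Reading each as a conjunction of literals (¬p1·¬p2·¬p3·p4, p1·¬p2·p3·p4) and taking the OR gives the canonical DNF.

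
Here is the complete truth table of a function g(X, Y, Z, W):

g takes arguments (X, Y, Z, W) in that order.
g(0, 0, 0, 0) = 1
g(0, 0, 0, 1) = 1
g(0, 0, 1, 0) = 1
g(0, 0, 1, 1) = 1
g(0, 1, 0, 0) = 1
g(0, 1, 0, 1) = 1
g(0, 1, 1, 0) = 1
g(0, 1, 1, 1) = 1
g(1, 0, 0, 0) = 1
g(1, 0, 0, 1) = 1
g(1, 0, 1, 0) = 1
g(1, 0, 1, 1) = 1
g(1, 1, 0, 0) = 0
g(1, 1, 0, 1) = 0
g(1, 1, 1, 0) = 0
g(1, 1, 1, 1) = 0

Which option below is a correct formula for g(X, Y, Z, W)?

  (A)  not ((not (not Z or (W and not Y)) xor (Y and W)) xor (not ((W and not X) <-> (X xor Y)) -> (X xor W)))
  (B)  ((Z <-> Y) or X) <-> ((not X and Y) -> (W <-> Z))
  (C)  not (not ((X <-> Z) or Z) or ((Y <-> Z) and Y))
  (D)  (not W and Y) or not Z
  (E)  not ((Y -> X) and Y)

E

(A) fails at (0,0,0,0): the formula yields 0, g is 1.
(B) fails at (0,0,1,0): the formula yields 0, g is 1.
(C) fails at (0,1,1,0): the formula yields 0, g is 1.
(D) fails at (0,0,1,0): the formula yields 0, g is 1.
That leaves (E). Evaluating it on every row reproduces the table of g exactly.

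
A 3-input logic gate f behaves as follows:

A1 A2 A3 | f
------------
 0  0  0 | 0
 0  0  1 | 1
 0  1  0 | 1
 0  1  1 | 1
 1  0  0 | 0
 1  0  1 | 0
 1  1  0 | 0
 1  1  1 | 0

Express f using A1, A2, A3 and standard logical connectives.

Collect the rows where f=1 — (0,0,1), (0,1,0), (0,1,1) — and write one minterm per row: ¬A1·¬A2·A3, ¬A1·A2·¬A3, ¬A1·A2·A3. Their union (logical OR) reproduces the table exactly.

f(A1, A2, A3) = (((A1' · A2') · A3) + ((A1' · A2) · A3')) + ((A1' · A2) · A3)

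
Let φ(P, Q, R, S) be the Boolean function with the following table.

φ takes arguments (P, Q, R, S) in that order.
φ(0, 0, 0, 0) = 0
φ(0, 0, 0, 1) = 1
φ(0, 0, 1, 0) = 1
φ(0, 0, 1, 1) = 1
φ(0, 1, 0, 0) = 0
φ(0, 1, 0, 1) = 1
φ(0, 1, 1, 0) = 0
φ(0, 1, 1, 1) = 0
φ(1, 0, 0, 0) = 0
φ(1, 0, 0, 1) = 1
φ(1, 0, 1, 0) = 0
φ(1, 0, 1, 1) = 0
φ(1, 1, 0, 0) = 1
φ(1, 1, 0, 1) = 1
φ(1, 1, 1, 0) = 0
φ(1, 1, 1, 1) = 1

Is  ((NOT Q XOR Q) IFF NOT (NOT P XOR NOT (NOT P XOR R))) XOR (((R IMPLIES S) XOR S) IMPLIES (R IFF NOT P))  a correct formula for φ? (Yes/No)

No

Check the formula against φ row by row:
  P=0, Q=0, R=0, S=0: formula gives 0, φ = 0 ✓
  P=0, Q=0, R=0, S=1: formula gives 1, φ = 1 ✓
  P=0, Q=0, R=1, S=0: formula gives 0, but φ = 1 ✗
Since they disagree at (0,0,1,0), the expression is not a correct formula for φ.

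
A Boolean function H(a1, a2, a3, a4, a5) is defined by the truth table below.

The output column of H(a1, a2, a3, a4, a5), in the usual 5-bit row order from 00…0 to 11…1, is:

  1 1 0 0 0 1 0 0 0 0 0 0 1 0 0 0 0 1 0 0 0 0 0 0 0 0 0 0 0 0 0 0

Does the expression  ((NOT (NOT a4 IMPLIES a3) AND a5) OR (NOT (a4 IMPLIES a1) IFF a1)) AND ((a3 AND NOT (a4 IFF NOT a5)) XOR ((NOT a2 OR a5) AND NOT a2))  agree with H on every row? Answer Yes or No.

Yes

Evaluate ((NOT (NOT a4 IMPLIES a3) AND a5) OR (NOT (a4 IMPLIES a1) IFF a1)) AND ((a3 AND NOT (a4 IFF NOT a5)) XOR ((NOT a2 OR a5) AND NOT a2)) on each row and compare to H:
  a1=0, a2=0, a3=0, a4=0, a5=0: formula gives 1, H = 1 ✓
  a1=0, a2=0, a3=0, a4=0, a5=1: formula gives 1, H = 1 ✓
  a1=0, a2=0, a3=0, a4=1, a5=0: formula gives 0, H = 0 ✓
  a1=0, a2=0, a3=0, a4=1, a5=1: formula gives 0, H = 0 ✓
  …and likewise for the remaining 28 rows.
All 32 rows match — the expression computes H exactly.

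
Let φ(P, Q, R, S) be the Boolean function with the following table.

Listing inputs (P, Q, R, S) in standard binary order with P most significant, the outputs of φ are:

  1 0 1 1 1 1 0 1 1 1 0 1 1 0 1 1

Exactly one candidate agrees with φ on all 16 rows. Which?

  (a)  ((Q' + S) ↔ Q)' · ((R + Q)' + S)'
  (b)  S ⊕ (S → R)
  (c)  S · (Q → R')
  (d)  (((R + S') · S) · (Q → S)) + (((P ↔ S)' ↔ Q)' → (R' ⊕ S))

d

(a) disagrees with φ on (0,0,0,0) (formula → 0, table → 1); rule it out.
(b) disagrees with φ on (0,0,0,1) (formula → 1, table → 0); rule it out.
(c) disagrees with φ on (0,0,0,0) (formula → 0, table → 1); rule it out.
(d) is the remaining candidate, and it agrees with φ on all 16 inputs.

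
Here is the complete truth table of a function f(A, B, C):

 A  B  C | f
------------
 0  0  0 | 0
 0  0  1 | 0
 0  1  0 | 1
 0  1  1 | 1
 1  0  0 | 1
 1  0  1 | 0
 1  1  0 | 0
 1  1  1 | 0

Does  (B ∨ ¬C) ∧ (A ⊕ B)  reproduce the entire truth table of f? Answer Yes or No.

Check the formula against f row by row:
  A=0, B=0, C=0: formula gives 0, f = 0 ✓
  A=0, B=0, C=1: formula gives 0, f = 0 ✓
  A=0, B=1, C=0: formula gives 1, f = 1 ✓
  A=0, B=1, C=1: formula gives 1, f = 1 ✓
  A=1, B=0, C=0: formula gives 1, f = 1 ✓
  …and likewise for the remaining 3 rows.
Every row agrees, so the formula is equivalent.

Yes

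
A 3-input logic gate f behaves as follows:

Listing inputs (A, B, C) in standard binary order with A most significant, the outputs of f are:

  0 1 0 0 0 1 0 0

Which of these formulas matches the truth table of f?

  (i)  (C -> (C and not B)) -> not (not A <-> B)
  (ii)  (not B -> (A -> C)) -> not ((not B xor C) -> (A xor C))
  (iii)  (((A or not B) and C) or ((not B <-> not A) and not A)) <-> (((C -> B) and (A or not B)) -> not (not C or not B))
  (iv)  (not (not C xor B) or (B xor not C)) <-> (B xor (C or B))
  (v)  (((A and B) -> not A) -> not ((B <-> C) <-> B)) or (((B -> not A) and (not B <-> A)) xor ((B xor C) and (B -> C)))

iv

(i) fails at (0,0,0): the formula yields 1, f is 0.
(ii) fails at (0,0,0): the formula yields 1, f is 0.
(iii) fails at (1,0,0): the formula yields 1, f is 0.
(v) fails at (0,0,0): the formula yields 1, f is 0.
That leaves (iv). Evaluating it on every row reproduces the table of f exactly.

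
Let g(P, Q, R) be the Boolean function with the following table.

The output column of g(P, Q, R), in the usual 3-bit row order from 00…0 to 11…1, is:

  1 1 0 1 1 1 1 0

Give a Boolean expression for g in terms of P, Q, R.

g(P, Q, R) = not (((not P and Q) and not R) or ((P and Q) and R))

The 0-rows are (0,1,0), (1,1,1). Take each as a conjunction (¬P·Q·¬R, P·Q·R), form their disjunction, and complement — that gives a formula that is 1 everywhere g is.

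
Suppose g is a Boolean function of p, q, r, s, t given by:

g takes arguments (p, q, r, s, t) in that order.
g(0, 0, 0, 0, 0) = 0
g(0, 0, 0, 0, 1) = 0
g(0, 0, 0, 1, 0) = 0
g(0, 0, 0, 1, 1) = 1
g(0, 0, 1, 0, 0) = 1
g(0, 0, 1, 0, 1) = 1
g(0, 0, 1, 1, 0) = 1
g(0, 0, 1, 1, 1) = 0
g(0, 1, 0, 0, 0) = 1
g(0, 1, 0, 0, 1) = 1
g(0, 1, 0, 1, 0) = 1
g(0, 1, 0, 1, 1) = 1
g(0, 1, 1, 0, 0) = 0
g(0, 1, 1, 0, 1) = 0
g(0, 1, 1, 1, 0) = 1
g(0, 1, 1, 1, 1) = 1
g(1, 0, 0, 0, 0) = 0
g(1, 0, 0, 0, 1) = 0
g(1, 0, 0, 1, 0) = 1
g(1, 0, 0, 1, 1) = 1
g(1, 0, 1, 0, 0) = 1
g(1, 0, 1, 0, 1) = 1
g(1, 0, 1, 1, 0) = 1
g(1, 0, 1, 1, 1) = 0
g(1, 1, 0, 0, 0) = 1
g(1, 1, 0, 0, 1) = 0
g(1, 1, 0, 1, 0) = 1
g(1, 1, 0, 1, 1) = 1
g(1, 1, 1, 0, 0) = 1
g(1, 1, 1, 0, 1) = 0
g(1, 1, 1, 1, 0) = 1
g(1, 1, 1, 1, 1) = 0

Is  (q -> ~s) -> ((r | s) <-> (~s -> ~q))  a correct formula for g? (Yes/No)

No

Evaluate (q -> ~s) -> ((r | s) <-> (~s -> ~q)) on each row and compare to g:
  p=0, q=0, r=0, s=0, t=0: formula gives 0, g = 0 ✓
  p=0, q=0, r=0, s=0, t=1: formula gives 0, g = 0 ✓
  p=0, q=0, r=0, s=1, t=0: formula gives 1, but g = 0 ✗
Row (0,0,0,1,0) is a counterexample, so the formula is not equivalent to g.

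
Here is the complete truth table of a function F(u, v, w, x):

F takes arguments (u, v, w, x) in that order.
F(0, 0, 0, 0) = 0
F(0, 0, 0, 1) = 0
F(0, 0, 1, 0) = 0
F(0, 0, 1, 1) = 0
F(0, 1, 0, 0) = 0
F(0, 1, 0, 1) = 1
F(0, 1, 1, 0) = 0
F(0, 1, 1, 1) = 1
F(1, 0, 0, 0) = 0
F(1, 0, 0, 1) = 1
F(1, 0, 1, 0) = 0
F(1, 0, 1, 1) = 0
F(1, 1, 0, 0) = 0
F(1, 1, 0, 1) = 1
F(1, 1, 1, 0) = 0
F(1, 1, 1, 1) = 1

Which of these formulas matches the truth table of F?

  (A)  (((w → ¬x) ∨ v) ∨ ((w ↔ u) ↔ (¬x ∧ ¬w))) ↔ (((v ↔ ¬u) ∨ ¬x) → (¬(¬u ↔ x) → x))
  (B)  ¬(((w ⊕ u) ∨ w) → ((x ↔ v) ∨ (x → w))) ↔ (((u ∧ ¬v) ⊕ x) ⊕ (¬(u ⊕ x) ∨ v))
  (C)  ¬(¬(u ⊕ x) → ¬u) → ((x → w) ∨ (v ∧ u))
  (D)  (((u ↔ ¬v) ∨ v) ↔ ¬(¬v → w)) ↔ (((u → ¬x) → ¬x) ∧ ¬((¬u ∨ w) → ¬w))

(A) disagrees with F on (0,0,0,1) (formula → 1, table → 0); rule it out.
(C) disagrees with F on (0,0,0,0) (formula → 1, table → 0); rule it out.
(D) disagrees with F on (0,0,0,0) (formula → 1, table → 0); rule it out.
Only (B) survives; checking it on all 16 rows confirms it matches F.

B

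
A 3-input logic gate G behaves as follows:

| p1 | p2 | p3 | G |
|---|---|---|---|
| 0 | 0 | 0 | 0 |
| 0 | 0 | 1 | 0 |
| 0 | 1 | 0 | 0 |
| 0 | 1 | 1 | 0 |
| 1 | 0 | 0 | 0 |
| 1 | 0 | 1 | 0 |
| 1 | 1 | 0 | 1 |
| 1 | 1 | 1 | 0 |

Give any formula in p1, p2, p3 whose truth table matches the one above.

G(p1, p2, p3) = (p1 · p2) · p3'

G is 1 on exactly one input, (1,1,0), whose minterm is p1·p2·¬p3. So G is just that conjunction.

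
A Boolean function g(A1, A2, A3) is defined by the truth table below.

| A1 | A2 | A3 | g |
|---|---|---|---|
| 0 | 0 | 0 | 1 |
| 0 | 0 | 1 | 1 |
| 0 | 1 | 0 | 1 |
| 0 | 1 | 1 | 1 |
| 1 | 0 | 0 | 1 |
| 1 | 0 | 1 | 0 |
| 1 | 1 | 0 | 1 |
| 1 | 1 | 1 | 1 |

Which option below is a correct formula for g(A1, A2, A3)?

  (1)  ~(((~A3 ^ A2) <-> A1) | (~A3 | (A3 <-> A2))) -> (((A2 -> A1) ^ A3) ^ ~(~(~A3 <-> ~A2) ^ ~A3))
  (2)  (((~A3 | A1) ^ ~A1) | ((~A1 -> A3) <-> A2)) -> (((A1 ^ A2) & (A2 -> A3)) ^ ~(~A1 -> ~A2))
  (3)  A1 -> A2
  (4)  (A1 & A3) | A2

(2) fails at (0,0,0): the formula yields 0, g is 1.
(3) fails at (1,0,0): the formula yields 0, g is 1.
(4) fails at (0,0,0): the formula yields 0, g is 1.
That leaves (1). Evaluating it on every row reproduces the table of g exactly.

1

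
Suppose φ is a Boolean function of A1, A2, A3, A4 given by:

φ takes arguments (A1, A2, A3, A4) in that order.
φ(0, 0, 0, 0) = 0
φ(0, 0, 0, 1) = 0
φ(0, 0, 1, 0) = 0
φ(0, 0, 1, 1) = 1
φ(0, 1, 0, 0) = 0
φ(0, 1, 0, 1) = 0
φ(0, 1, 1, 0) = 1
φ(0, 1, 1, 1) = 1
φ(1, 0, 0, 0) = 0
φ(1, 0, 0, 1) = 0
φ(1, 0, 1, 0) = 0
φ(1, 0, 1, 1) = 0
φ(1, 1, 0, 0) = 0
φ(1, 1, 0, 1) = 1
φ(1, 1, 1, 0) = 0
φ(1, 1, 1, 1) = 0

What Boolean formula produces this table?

φ(A1, A2, A3, A4) = (((((NOT A1 AND NOT A2) AND A3) AND A4) OR (((NOT A1 AND A2) AND A3) AND NOT A4)) OR (((NOT A1 AND A2) AND A3) AND A4)) OR (((A1 AND A2) AND NOT A3) AND A4)

The 1-rows are (0,0,1,1), (0,1,1,0), (0,1,1,1), (1,1,0,1). Each contributes one minterm — ¬A1·¬A2·A3·A4; ¬A1·A2·A3·¬A4; ¬A1·A2·A3·A4; A1·A2·¬A3·A4 — and their disjunction is a sum-of-products form of φ.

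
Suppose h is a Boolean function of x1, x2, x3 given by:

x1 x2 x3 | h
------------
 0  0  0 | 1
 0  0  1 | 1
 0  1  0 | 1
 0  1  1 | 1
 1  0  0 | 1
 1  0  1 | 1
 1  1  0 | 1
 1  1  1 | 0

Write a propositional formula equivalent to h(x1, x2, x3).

h(x1, x2, x3) = ¬((x1 ∧ x2) ∧ x3)

The output is 0 only when every input is 1 — NAND of all inputs.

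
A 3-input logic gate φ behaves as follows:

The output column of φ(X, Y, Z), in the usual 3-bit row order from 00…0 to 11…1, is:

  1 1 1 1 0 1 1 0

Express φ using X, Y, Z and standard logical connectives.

The 0-rows are (1,0,0), (1,1,1). Take each as a conjunction (X·¬Y·¬Z, X·Y·Z), form their disjunction, and complement — that gives a formula that is 1 everywhere φ is.

φ(X, Y, Z) = (((X · Y') · Z') + ((X · Y) · Z))'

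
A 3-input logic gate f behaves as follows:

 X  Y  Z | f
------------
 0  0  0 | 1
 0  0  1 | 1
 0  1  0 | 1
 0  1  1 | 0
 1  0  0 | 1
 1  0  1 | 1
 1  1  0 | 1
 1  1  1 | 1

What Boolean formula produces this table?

f(X, Y, Z) = NOT ((NOT X AND Y) AND Z)

f is 0 on exactly one input, (0,1,1), whose minterm is ¬X·Y·Z. So f is the negation of that single conjunction.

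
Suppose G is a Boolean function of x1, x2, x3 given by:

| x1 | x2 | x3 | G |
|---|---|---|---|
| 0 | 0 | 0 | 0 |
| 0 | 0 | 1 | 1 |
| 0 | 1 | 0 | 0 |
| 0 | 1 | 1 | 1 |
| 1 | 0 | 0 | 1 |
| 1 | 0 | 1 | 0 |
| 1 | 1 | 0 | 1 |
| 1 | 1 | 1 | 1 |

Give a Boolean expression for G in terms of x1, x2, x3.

The 0-rows are (0,0,0), (0,1,0), (1,0,1). Take each as a conjunction (¬x1·¬x2·¬x3, ¬x1·x2·¬x3, x1·¬x2·x3), form their disjunction, and complement — that gives a formula that is 1 everywhere G is.

G(x1, x2, x3) = ¬((((¬x1 ∧ ¬x2) ∧ ¬x3) ∨ ((¬x1 ∧ x2) ∧ ¬x3)) ∨ ((x1 ∧ ¬x2) ∧ x3))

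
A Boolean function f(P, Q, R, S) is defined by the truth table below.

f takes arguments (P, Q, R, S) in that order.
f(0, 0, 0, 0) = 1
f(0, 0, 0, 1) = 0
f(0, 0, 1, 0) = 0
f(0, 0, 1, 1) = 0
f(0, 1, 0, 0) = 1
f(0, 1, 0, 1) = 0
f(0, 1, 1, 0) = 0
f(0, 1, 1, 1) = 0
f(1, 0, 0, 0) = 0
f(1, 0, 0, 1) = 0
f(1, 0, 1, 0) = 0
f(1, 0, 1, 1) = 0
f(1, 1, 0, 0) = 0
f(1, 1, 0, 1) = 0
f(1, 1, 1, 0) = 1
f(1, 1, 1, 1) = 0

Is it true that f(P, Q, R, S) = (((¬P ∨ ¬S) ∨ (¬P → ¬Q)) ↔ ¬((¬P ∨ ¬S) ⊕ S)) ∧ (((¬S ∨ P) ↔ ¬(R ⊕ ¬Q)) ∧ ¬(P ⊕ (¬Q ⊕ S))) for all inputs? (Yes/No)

No

Test each input against both f and the formula:
  P=0, Q=0, R=0, S=0: formula gives 0, but f = 1 ✗
A single disagreement suffices: at (0,0,0,0) they differ, so the formula does not compute f.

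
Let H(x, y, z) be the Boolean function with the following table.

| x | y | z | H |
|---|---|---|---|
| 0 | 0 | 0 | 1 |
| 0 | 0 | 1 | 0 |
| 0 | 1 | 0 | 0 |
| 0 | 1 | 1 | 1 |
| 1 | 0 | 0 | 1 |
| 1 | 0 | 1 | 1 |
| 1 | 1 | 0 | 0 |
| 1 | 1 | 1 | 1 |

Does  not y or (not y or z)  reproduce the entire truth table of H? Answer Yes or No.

Test each input against both H and the formula:
  x=0, y=0, z=0: formula gives 1, H = 1 ✓
  x=0, y=0, z=1: formula gives 1, but H = 0 ✗
A single disagreement suffices: at (0,0,1) they differ, so the formula does not compute H.

No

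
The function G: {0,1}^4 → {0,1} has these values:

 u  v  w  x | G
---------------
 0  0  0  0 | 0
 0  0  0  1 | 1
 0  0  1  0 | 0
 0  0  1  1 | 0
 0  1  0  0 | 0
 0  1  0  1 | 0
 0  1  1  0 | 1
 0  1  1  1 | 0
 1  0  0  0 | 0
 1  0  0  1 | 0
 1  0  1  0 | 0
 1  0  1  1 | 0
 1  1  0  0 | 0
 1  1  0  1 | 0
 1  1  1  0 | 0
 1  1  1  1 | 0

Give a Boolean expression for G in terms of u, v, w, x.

G(u, v, w, x) = (((u' · v') · w') · x) + (((u' · v) · w) · x')

Collect the rows where G=1 — (0,0,0,1), (0,1,1,0) — and write one minterm per row: ¬u·¬v·¬w·x, ¬u·v·w·¬x. Their union (logical OR) reproduces the table exactly.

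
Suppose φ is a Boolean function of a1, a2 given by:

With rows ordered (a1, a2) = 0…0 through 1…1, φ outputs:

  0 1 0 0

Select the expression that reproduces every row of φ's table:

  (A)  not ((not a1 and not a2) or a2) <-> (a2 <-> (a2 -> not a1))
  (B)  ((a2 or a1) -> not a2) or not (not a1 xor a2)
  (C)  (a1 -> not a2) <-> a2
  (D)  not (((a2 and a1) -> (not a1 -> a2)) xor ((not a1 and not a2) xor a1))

(A): at (0,0) it gives 1, but φ = 0 — eliminated.
(B): at (0,0) it gives 1, but φ = 0 — eliminated.
(D): at (0,0) it gives 1, but φ = 0 — eliminated.
Only (C) survives; checking it on all 4 rows confirms it matches φ.

C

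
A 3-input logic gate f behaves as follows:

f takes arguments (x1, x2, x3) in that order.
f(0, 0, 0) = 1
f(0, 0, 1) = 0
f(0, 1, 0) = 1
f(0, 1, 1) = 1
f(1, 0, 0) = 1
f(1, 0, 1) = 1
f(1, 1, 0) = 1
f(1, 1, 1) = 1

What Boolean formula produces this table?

Only row (0,0,1) gives 0. So f is 1 everywhere except there — the complement of the minterm ¬x1·¬x2·x3.

f(x1, x2, x3) = NOT ((NOT x1 AND NOT x2) AND x3)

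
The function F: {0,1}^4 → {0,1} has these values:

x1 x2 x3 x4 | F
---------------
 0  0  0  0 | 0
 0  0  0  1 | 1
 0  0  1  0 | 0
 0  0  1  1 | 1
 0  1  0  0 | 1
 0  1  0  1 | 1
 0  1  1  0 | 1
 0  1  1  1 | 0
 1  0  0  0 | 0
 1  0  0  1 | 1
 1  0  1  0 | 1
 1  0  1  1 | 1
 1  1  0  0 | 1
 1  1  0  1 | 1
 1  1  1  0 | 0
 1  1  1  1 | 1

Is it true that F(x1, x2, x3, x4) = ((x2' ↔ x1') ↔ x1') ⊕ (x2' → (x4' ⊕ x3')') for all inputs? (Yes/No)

No

Check the formula against F row by row:
  x1=0, x2=0, x3=0, x4=0: formula gives 0, F = 0 ✓
  x1=0, x2=0, x3=0, x4=1: formula gives 1, F = 1 ✓
  x1=0, x2=0, x3=1, x4=0: formula gives 1, but F = 0 ✗
A single disagreement suffices: at (0,0,1,0) they differ, so the formula does not compute F.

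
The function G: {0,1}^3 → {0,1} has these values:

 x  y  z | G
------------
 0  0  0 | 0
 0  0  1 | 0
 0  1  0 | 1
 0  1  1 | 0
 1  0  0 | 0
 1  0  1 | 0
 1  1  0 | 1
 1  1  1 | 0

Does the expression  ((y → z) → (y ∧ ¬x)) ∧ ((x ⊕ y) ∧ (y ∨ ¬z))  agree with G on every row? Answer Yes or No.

No

Check the formula against G row by row:
  x=0, y=0, z=0: formula gives 0, G = 0 ✓
  x=0, y=0, z=1: formula gives 0, G = 0 ✓
  x=0, y=1, z=0: formula gives 1, G = 1 ✓
  x=0, y=1, z=1: formula gives 1, but G = 0 ✗
A single disagreement suffices: at (0,1,1) they differ, so the formula does not compute G.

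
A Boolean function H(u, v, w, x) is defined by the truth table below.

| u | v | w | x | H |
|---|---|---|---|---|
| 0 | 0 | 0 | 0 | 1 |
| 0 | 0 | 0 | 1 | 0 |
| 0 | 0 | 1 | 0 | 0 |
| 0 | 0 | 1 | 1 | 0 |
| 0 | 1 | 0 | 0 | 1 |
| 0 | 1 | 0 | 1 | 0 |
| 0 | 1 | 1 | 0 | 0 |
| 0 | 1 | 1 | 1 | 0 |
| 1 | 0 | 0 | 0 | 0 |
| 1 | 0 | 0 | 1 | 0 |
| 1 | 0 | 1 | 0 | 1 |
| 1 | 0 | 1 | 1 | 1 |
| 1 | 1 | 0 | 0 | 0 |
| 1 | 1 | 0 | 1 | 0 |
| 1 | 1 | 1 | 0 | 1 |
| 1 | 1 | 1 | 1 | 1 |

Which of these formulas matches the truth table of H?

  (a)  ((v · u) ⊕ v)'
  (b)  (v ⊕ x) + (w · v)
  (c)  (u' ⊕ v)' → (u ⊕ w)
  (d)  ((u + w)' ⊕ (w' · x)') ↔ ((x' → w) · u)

(a) disagrees with H on (0,0,0,1) (formula → 1, table → 0); rule it out.
(b) disagrees with H on (0,0,0,0) (formula → 0, table → 1); rule it out.
(c) disagrees with H on (0,0,0,1) (formula → 1, table → 0); rule it out.
Only (d) survives; checking it on all 16 rows confirms it matches H.

d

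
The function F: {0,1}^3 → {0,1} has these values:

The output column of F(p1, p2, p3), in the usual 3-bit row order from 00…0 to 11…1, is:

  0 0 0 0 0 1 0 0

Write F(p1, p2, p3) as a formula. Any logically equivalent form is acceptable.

F(p1, p2, p3) = (p1 & ~p2) & p3

F is 1 on exactly one input, (1,0,1), whose minterm is p1·¬p2·p3. So F is just that conjunction.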